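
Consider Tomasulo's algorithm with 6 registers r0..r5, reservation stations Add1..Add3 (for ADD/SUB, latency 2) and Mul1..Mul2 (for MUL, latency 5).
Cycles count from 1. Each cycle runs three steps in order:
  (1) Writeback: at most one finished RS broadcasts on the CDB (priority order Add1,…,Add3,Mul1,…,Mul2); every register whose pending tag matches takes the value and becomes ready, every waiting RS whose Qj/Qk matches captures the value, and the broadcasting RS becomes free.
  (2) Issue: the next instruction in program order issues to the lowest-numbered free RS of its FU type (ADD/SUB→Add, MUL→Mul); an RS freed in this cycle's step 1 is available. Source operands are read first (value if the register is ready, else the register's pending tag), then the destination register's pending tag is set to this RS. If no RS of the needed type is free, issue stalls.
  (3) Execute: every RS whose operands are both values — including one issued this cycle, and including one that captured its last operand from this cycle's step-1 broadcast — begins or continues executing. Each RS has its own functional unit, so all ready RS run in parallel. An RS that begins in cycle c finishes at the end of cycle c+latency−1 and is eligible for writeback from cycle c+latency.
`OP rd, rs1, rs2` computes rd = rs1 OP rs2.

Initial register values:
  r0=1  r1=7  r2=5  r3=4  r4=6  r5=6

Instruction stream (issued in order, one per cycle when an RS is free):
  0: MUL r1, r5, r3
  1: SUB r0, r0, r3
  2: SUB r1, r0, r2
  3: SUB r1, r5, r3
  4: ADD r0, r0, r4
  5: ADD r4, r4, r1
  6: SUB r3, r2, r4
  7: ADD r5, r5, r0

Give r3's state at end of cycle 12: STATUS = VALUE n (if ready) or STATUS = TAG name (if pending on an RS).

STATUS = VALUE -3

c1: issue MUL r1<-Mul1 | r0:1,r1:Mul1,r2:5,r3:4,r4:6,r5:6
c2: issue SUB r0<-Add1 | r0:Add1,r1:Mul1,r2:5,r3:4,r4:6,r5:6
c3: issue SUB r1<-Add2 | r0:Add1,r1:Add2,r2:5,r3:4,r4:6,r5:6
c4: CDB Add1=-3; issue SUB r1<-Add1 | r0:-3,r1:Add1,r2:5,r3:4,r4:6,r5:6
c5: issue ADD r0<-Add3 | r0:Add3,r1:Add1,r2:5,r3:4,r4:6,r5:6
c6: CDB Add1=2; issue ADD r4<-Add1 | r0:Add3,r1:2,r2:5,r3:4,r4:Add1,r5:6
c7: CDB Add2=-8; issue SUB r3<-Add2 | r0:Add3,r1:2,r2:5,r3:Add2,r4:Add1,r5:6
c8: CDB Add1=8; issue ADD r5<-Add1 | r0:Add3,r1:2,r2:5,r3:Add2,r4:8,r5:Add1
c9: CDB Add3=3 | r0:3,r1:2,r2:5,r3:Add2,r4:8,r5:Add1
c10: CDB Add2=-3 | r0:3,r1:2,r2:5,r3:-3,r4:8,r5:Add1
c11: CDB Add1=9 | r0:3,r1:2,r2:5,r3:-3,r4:8,r5:9
c12: CDB Mul1=24 | r0:3,r1:2,r2:5,r3:-3,r4:8,r5:9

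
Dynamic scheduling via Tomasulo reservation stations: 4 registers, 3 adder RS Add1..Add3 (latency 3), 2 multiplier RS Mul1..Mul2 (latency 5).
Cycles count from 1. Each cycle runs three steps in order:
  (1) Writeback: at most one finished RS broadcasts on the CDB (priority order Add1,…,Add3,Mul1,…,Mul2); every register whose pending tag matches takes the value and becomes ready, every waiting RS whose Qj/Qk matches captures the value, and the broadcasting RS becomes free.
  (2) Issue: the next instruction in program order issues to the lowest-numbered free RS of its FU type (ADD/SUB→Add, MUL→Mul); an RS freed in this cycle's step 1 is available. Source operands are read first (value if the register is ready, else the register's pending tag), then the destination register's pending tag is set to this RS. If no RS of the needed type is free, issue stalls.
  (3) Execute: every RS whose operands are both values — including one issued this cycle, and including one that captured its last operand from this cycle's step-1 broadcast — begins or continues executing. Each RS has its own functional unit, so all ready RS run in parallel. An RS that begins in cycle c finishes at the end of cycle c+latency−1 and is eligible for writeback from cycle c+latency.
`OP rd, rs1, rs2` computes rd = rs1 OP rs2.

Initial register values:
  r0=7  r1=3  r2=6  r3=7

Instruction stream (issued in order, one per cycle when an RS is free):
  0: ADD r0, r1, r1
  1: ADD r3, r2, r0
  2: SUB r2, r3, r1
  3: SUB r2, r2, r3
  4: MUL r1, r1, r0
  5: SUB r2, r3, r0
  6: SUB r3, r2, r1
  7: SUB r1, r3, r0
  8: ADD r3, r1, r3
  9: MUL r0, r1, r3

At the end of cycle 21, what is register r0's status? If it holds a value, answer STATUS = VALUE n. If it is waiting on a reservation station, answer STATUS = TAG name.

STATUS = TAG Mul1

c1: issue ADD r0<-Add1 | r0:Add1,r1:3,r2:6,r3:7
c2: issue ADD r3<-Add2 | r0:Add1,r1:3,r2:6,r3:Add2
c3: issue SUB r2<-Add3 | r0:Add1,r1:3,r2:Add3,r3:Add2
c4: CDB Add1=6; issue SUB r2<-Add1 | r0:6,r1:3,r2:Add1,r3:Add2
c5: issue MUL r1<-Mul1 | r0:6,r1:Mul1,r2:Add1,r3:Add2
c6: stall | r0:6,r1:Mul1,r2:Add1,r3:Add2
c7: CDB Add2=12; issue SUB r2<-Add2 | r0:6,r1:Mul1,r2:Add2,r3:12
c8: stall | r0:6,r1:Mul1,r2:Add2,r3:12
c9: stall | r0:6,r1:Mul1,r2:Add2,r3:12
c10: CDB Add2=6; issue SUB r3<-Add2 | r0:6,r1:Mul1,r2:6,r3:Add2
c11: CDB Add3=9; issue SUB r1<-Add3 | r0:6,r1:Add3,r2:6,r3:Add2
c12: CDB Mul1=18; stall | r0:6,r1:Add3,r2:6,r3:Add2
c13: stall | r0:6,r1:Add3,r2:6,r3:Add2
c14: CDB Add1=-3; issue ADD r3<-Add1 | r0:6,r1:Add3,r2:6,r3:Add1
c15: CDB Add2=-12; issue MUL r0<-Mul1 | r0:Mul1,r1:Add3,r2:6,r3:Add1
c16: - | r0:Mul1,r1:Add3,r2:6,r3:Add1
c17: - | r0:Mul1,r1:Add3,r2:6,r3:Add1
c18: CDB Add3=-18 | r0:Mul1,r1:-18,r2:6,r3:Add1
c19: - | r0:Mul1,r1:-18,r2:6,r3:Add1
c20: - | r0:Mul1,r1:-18,r2:6,r3:Add1
c21: CDB Add1=-30 | r0:Mul1,r1:-18,r2:6,r3:-30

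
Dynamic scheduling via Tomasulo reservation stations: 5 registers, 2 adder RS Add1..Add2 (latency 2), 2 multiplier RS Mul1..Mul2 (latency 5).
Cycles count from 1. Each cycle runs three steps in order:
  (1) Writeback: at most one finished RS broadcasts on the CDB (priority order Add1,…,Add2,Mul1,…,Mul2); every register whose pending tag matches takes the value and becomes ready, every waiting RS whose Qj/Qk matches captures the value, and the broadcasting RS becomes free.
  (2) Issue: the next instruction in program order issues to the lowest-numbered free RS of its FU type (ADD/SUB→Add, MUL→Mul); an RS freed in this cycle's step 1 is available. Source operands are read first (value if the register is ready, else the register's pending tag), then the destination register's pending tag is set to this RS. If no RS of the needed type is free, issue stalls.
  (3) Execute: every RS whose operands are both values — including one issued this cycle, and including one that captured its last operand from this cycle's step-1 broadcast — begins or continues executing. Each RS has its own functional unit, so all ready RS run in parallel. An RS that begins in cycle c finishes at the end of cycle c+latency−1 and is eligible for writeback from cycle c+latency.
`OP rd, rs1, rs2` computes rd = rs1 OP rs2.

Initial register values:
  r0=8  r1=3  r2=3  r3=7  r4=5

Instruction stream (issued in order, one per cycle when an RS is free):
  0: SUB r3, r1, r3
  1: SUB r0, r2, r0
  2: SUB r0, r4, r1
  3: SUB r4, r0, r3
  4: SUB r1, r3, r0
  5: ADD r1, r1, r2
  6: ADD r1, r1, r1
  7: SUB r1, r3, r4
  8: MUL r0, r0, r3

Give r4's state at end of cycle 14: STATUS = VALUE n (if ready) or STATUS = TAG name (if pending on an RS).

STATUS = VALUE 6

c1: issue SUB r3<-Add1 | r0:8,r1:3,r2:3,r3:Add1,r4:5
c2: issue SUB r0<-Add2 | r0:Add2,r1:3,r2:3,r3:Add1,r4:5
c3: CDB Add1=-4; issue SUB r0<-Add1 | r0:Add1,r1:3,r2:3,r3:-4,r4:5
c4: CDB Add2=-5; issue SUB r4<-Add2 | r0:Add1,r1:3,r2:3,r3:-4,r4:Add2
c5: CDB Add1=2; issue SUB r1<-Add1 | r0:2,r1:Add1,r2:3,r3:-4,r4:Add2
c6: stall | r0:2,r1:Add1,r2:3,r3:-4,r4:Add2
c7: CDB Add1=-6; issue ADD r1<-Add1 | r0:2,r1:Add1,r2:3,r3:-4,r4:Add2
c8: CDB Add2=6; issue ADD r1<-Add2 | r0:2,r1:Add2,r2:3,r3:-4,r4:6
c9: CDB Add1=-3; issue SUB r1<-Add1 | r0:2,r1:Add1,r2:3,r3:-4,r4:6
c10: issue MUL r0<-Mul1 | r0:Mul1,r1:Add1,r2:3,r3:-4,r4:6
c11: CDB Add1=-10 | r0:Mul1,r1:-10,r2:3,r3:-4,r4:6
c12: CDB Add2=-6 | r0:Mul1,r1:-10,r2:3,r3:-4,r4:6
c13: - | r0:Mul1,r1:-10,r2:3,r3:-4,r4:6
c14: - | r0:Mul1,r1:-10,r2:3,r3:-4,r4:6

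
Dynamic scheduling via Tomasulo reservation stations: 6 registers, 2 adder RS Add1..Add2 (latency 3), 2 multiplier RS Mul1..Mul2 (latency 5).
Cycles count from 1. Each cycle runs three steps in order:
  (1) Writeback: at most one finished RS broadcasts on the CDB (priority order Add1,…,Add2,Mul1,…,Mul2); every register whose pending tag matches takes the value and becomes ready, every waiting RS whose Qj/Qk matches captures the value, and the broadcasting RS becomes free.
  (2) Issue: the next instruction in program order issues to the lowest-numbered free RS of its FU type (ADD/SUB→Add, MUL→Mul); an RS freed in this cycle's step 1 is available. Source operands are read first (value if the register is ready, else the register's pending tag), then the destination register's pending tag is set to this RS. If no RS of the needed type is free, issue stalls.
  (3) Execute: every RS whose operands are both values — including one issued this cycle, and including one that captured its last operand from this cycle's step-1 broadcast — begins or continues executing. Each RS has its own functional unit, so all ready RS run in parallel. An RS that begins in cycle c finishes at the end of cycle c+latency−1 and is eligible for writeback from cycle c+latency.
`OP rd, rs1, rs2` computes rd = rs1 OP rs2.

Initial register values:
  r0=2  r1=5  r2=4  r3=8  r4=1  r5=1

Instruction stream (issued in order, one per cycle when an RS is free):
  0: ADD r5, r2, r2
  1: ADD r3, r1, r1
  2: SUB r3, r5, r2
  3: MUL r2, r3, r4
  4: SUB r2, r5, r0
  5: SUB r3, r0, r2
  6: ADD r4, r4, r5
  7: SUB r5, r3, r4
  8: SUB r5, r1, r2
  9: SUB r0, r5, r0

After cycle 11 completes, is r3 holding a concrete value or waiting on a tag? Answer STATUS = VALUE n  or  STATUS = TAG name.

STATUS = TAG Add1

cycle 1: issue ADD r5<-Add1 // r0:2,r1:5,r2:4,r3:8,r4:1,r5:Add1
cycle 2: issue ADD r3<-Add2 // r0:2,r1:5,r2:4,r3:Add2,r4:1,r5:Add1
cycle 3: stall // r0:2,r1:5,r2:4,r3:Add2,r4:1,r5:Add1
cycle 4: CDB Add1=8; issue SUB r3<-Add1 // r0:2,r1:5,r2:4,r3:Add1,r4:1,r5:8
cycle 5: CDB Add2=10; issue MUL r2<-Mul1 // r0:2,r1:5,r2:Mul1,r3:Add1,r4:1,r5:8
cycle 6: issue SUB r2<-Add2 // r0:2,r1:5,r2:Add2,r3:Add1,r4:1,r5:8
cycle 7: CDB Add1=4; issue SUB r3<-Add1 // r0:2,r1:5,r2:Add2,r3:Add1,r4:1,r5:8
cycle 8: stall // r0:2,r1:5,r2:Add2,r3:Add1,r4:1,r5:8
cycle 9: CDB Add2=6; issue ADD r4<-Add2 // r0:2,r1:5,r2:6,r3:Add1,r4:Add2,r5:8
cycle 10: stall // r0:2,r1:5,r2:6,r3:Add1,r4:Add2,r5:8
cycle 11: stall // r0:2,r1:5,r2:6,r3:Add1,r4:Add2,r5:8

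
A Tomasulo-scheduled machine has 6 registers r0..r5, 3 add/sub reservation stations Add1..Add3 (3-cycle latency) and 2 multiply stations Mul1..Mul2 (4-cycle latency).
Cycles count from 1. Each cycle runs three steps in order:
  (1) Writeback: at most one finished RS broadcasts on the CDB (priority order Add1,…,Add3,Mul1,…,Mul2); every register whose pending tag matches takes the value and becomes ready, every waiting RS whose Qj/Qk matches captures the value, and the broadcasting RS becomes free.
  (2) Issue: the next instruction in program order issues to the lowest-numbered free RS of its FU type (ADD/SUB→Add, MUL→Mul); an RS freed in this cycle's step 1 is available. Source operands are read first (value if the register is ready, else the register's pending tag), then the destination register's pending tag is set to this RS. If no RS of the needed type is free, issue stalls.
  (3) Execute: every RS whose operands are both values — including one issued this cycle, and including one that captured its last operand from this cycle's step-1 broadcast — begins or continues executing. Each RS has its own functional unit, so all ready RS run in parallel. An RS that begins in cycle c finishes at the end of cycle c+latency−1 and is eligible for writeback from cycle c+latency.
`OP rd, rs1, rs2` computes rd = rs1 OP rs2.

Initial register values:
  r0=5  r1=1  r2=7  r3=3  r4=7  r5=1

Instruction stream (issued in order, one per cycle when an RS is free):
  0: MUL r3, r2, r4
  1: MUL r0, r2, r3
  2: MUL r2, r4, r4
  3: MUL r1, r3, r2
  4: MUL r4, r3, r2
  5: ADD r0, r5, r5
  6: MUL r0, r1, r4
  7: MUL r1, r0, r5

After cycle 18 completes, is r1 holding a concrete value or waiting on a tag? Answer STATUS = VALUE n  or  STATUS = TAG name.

  c1: issue MUL r3<-Mul1  regs: r0:5,r1:1,r2:7,r3:Mul1,r4:7,r5:1
  c2: issue MUL r0<-Mul2  regs: r0:Mul2,r1:1,r2:7,r3:Mul1,r4:7,r5:1
  c3: stall  regs: r0:Mul2,r1:1,r2:7,r3:Mul1,r4:7,r5:1
  c4: stall  regs: r0:Mul2,r1:1,r2:7,r3:Mul1,r4:7,r5:1
  c5: CDB Mul1=49; issue MUL r2<-Mul1  regs: r0:Mul2,r1:1,r2:Mul1,r3:49,r4:7,r5:1
  c6: stall  regs: r0:Mul2,r1:1,r2:Mul1,r3:49,r4:7,r5:1
  c7: stall  regs: r0:Mul2,r1:1,r2:Mul1,r3:49,r4:7,r5:1
  c8: stall  regs: r0:Mul2,r1:1,r2:Mul1,r3:49,r4:7,r5:1
  c9: CDB Mul1=49; issue MUL r1<-Mul1  regs: r0:Mul2,r1:Mul1,r2:49,r3:49,r4:7,r5:1
  c10: CDB Mul2=343; issue MUL r4<-Mul2  regs: r0:343,r1:Mul1,r2:49,r3:49,r4:Mul2,r5:1
  c11: issue ADD r0<-Add1  regs: r0:Add1,r1:Mul1,r2:49,r3:49,r4:Mul2,r5:1
  c12: stall  regs: r0:Add1,r1:Mul1,r2:49,r3:49,r4:Mul2,r5:1
  c13: CDB Mul1=2401; issue MUL r0<-Mul1  regs: r0:Mul1,r1:2401,r2:49,r3:49,r4:Mul2,r5:1
  c14: CDB Add1=2; stall  regs: r0:Mul1,r1:2401,r2:49,r3:49,r4:Mul2,r5:1
  c15: CDB Mul2=2401; issue MUL r1<-Mul2  regs: r0:Mul1,r1:Mul2,r2:49,r3:49,r4:2401,r5:1
  c16: -  regs: r0:Mul1,r1:Mul2,r2:49,r3:49,r4:2401,r5:1
  c17: -  regs: r0:Mul1,r1:Mul2,r2:49,r3:49,r4:2401,r5:1
  c18: -  regs: r0:Mul1,r1:Mul2,r2:49,r3:49,r4:2401,r5:1

STATUS = TAG Mul2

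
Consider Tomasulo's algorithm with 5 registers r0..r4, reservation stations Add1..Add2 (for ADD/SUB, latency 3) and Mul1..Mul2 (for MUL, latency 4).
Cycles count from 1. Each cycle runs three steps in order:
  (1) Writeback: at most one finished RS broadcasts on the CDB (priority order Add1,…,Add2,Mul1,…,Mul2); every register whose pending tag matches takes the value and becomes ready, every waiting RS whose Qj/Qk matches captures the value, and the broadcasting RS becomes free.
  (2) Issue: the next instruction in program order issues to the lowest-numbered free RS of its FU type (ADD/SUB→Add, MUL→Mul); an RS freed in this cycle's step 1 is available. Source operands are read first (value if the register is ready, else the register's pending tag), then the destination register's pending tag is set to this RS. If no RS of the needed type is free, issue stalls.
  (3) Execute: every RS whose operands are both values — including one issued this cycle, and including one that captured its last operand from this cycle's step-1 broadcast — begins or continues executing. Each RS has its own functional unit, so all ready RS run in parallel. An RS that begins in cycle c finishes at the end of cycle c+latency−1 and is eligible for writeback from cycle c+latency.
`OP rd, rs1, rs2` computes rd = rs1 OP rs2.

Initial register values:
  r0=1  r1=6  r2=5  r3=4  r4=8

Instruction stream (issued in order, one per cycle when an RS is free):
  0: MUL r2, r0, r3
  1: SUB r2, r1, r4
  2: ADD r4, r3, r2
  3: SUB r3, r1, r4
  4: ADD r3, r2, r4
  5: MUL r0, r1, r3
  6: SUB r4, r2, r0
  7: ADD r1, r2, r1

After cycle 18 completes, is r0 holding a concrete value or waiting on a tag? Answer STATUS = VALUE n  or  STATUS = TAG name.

STATUS = VALUE 0

c1: issue MUL r2<-Mul1 | r0:1,r1:6,r2:Mul1,r3:4,r4:8
c2: issue SUB r2<-Add1 | r0:1,r1:6,r2:Add1,r3:4,r4:8
c3: issue ADD r4<-Add2 | r0:1,r1:6,r2:Add1,r3:4,r4:Add2
c4: stall | r0:1,r1:6,r2:Add1,r3:4,r4:Add2
c5: CDB Add1=-2; issue SUB r3<-Add1 | r0:1,r1:6,r2:-2,r3:Add1,r4:Add2
c6: CDB Mul1=4; stall | r0:1,r1:6,r2:-2,r3:Add1,r4:Add2
c7: stall | r0:1,r1:6,r2:-2,r3:Add1,r4:Add2
c8: CDB Add2=2; issue ADD r3<-Add2 | r0:1,r1:6,r2:-2,r3:Add2,r4:2
c9: issue MUL r0<-Mul1 | r0:Mul1,r1:6,r2:-2,r3:Add2,r4:2
c10: stall | r0:Mul1,r1:6,r2:-2,r3:Add2,r4:2
c11: CDB Add1=4; issue SUB r4<-Add1 | r0:Mul1,r1:6,r2:-2,r3:Add2,r4:Add1
c12: CDB Add2=0; issue ADD r1<-Add2 | r0:Mul1,r1:Add2,r2:-2,r3:0,r4:Add1
c13: - | r0:Mul1,r1:Add2,r2:-2,r3:0,r4:Add1
c14: - | r0:Mul1,r1:Add2,r2:-2,r3:0,r4:Add1
c15: CDB Add2=4 | r0:Mul1,r1:4,r2:-2,r3:0,r4:Add1
c16: CDB Mul1=0 | r0:0,r1:4,r2:-2,r3:0,r4:Add1
c17: - | r0:0,r1:4,r2:-2,r3:0,r4:Add1
c18: - | r0:0,r1:4,r2:-2,r3:0,r4:Add1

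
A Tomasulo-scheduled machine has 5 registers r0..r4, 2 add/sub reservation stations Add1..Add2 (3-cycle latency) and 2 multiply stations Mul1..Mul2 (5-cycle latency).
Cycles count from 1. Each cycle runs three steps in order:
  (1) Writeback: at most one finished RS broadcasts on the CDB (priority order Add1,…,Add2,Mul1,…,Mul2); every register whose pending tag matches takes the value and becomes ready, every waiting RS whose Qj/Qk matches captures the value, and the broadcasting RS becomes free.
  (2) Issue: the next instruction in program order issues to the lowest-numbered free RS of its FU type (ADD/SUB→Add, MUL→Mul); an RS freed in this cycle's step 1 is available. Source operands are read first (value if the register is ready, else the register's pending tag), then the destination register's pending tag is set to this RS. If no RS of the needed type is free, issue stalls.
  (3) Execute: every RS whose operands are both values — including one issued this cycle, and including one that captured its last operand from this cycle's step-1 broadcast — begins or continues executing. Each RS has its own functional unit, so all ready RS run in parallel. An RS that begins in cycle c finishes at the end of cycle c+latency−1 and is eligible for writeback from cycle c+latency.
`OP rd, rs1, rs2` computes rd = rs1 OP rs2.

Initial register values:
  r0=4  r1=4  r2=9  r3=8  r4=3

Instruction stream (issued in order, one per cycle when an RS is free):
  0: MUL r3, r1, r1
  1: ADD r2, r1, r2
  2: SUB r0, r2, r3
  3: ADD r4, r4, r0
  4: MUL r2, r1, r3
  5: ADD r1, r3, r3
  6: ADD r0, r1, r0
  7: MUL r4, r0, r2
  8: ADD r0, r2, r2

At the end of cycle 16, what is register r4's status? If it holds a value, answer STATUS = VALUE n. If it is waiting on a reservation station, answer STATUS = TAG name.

STATUS = TAG Mul1

c1: issue MUL r3<-Mul1 | r0:4,r1:4,r2:9,r3:Mul1,r4:3
c2: issue ADD r2<-Add1 | r0:4,r1:4,r2:Add1,r3:Mul1,r4:3
c3: issue SUB r0<-Add2 | r0:Add2,r1:4,r2:Add1,r3:Mul1,r4:3
c4: stall | r0:Add2,r1:4,r2:Add1,r3:Mul1,r4:3
c5: CDB Add1=13; issue ADD r4<-Add1 | r0:Add2,r1:4,r2:13,r3:Mul1,r4:Add1
c6: CDB Mul1=16; issue MUL r2<-Mul1 | r0:Add2,r1:4,r2:Mul1,r3:16,r4:Add1
c7: stall | r0:Add2,r1:4,r2:Mul1,r3:16,r4:Add1
c8: stall | r0:Add2,r1:4,r2:Mul1,r3:16,r4:Add1
c9: CDB Add2=-3; issue ADD r1<-Add2 | r0:-3,r1:Add2,r2:Mul1,r3:16,r4:Add1
c10: stall | r0:-3,r1:Add2,r2:Mul1,r3:16,r4:Add1
c11: CDB Mul1=64; stall | r0:-3,r1:Add2,r2:64,r3:16,r4:Add1
c12: CDB Add1=0; issue ADD r0<-Add1 | r0:Add1,r1:Add2,r2:64,r3:16,r4:0
c13: CDB Add2=32; issue MUL r4<-Mul1 | r0:Add1,r1:32,r2:64,r3:16,r4:Mul1
c14: issue ADD r0<-Add2 | r0:Add2,r1:32,r2:64,r3:16,r4:Mul1
c15: - | r0:Add2,r1:32,r2:64,r3:16,r4:Mul1
c16: CDB Add1=29 | r0:Add2,r1:32,r2:64,r3:16,r4:Mul1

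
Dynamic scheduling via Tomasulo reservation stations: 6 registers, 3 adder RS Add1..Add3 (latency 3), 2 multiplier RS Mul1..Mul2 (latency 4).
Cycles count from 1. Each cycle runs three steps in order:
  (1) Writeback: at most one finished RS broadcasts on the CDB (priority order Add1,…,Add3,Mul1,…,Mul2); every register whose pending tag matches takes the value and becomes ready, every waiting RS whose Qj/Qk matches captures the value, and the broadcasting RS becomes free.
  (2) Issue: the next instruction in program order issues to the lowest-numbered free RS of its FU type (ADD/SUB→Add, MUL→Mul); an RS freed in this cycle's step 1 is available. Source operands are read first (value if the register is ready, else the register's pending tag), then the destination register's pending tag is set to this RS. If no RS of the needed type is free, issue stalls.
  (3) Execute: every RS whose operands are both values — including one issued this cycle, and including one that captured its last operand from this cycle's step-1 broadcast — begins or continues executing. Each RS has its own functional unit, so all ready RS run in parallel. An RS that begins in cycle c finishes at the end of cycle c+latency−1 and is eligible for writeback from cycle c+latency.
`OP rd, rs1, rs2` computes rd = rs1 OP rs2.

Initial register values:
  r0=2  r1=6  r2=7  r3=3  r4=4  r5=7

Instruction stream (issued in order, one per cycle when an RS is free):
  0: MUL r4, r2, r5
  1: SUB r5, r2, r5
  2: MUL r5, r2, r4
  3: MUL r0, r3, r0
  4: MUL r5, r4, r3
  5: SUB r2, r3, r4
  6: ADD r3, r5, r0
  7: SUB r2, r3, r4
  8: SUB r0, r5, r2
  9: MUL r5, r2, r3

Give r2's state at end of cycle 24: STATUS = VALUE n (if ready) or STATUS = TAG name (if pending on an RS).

  c1: issue MUL r4<-Mul1  regs: r0:2,r1:6,r2:7,r3:3,r4:Mul1,r5:7
  c2: issue SUB r5<-Add1  regs: r0:2,r1:6,r2:7,r3:3,r4:Mul1,r5:Add1
  c3: issue MUL r5<-Mul2  regs: r0:2,r1:6,r2:7,r3:3,r4:Mul1,r5:Mul2
  c4: stall  regs: r0:2,r1:6,r2:7,r3:3,r4:Mul1,r5:Mul2
  c5: CDB Add1=0; stall  regs: r0:2,r1:6,r2:7,r3:3,r4:Mul1,r5:Mul2
  c6: CDB Mul1=49; issue MUL r0<-Mul1  regs: r0:Mul1,r1:6,r2:7,r3:3,r4:49,r5:Mul2
  c7: stall  regs: r0:Mul1,r1:6,r2:7,r3:3,r4:49,r5:Mul2
  c8: stall  regs: r0:Mul1,r1:6,r2:7,r3:3,r4:49,r5:Mul2
  c9: stall  regs: r0:Mul1,r1:6,r2:7,r3:3,r4:49,r5:Mul2
  c10: CDB Mul1=6; issue MUL r5<-Mul1  regs: r0:6,r1:6,r2:7,r3:3,r4:49,r5:Mul1
  c11: CDB Mul2=343; issue SUB r2<-Add1  regs: r0:6,r1:6,r2:Add1,r3:3,r4:49,r5:Mul1
  c12: issue ADD r3<-Add2  regs: r0:6,r1:6,r2:Add1,r3:Add2,r4:49,r5:Mul1
  c13: issue SUB r2<-Add3  regs: r0:6,r1:6,r2:Add3,r3:Add2,r4:49,r5:Mul1
  c14: CDB Add1=-46; issue SUB r0<-Add1  regs: r0:Add1,r1:6,r2:Add3,r3:Add2,r4:49,r5:Mul1
  c15: CDB Mul1=147; issue MUL r5<-Mul1  regs: r0:Add1,r1:6,r2:Add3,r3:Add2,r4:49,r5:Mul1
  c16: -  regs: r0:Add1,r1:6,r2:Add3,r3:Add2,r4:49,r5:Mul1
  c17: -  regs: r0:Add1,r1:6,r2:Add3,r3:Add2,r4:49,r5:Mul1
  c18: CDB Add2=153  regs: r0:Add1,r1:6,r2:Add3,r3:153,r4:49,r5:Mul1
  c19: -  regs: r0:Add1,r1:6,r2:Add3,r3:153,r4:49,r5:Mul1
  c20: -  regs: r0:Add1,r1:6,r2:Add3,r3:153,r4:49,r5:Mul1
  c21: CDB Add3=104  regs: r0:Add1,r1:6,r2:104,r3:153,r4:49,r5:Mul1
  c22: -  regs: r0:Add1,r1:6,r2:104,r3:153,r4:49,r5:Mul1
  c23: -  regs: r0:Add1,r1:6,r2:104,r3:153,r4:49,r5:Mul1
  c24: CDB Add1=43  regs: r0:43,r1:6,r2:104,r3:153,r4:49,r5:Mul1

STATUS = VALUE 104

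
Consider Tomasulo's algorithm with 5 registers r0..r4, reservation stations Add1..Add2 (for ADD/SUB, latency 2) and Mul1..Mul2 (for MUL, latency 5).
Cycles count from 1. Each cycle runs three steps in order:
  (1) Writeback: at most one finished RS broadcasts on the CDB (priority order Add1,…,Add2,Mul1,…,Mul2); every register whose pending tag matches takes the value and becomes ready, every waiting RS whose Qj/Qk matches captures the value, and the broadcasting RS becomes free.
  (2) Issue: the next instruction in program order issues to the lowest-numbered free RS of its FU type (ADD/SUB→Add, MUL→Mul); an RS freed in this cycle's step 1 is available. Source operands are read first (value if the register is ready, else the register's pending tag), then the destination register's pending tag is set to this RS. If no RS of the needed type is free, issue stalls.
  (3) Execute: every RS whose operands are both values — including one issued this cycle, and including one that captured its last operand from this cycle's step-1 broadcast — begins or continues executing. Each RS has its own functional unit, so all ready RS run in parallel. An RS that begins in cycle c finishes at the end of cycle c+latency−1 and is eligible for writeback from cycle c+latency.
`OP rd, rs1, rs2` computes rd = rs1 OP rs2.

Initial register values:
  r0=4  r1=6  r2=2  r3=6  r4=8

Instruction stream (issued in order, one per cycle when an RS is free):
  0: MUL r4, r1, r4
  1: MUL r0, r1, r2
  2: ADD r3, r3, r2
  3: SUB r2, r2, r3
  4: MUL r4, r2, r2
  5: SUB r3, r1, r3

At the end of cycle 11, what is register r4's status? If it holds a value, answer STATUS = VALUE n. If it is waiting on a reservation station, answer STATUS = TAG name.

STATUS = TAG Mul1

  c1: issue MUL r4<-Mul1  regs: r0:4,r1:6,r2:2,r3:6,r4:Mul1
  c2: issue MUL r0<-Mul2  regs: r0:Mul2,r1:6,r2:2,r3:6,r4:Mul1
  c3: issue ADD r3<-Add1  regs: r0:Mul2,r1:6,r2:2,r3:Add1,r4:Mul1
  c4: issue SUB r2<-Add2  regs: r0:Mul2,r1:6,r2:Add2,r3:Add1,r4:Mul1
  c5: CDB Add1=8; stall  regs: r0:Mul2,r1:6,r2:Add2,r3:8,r4:Mul1
  c6: CDB Mul1=48; issue MUL r4<-Mul1  regs: r0:Mul2,r1:6,r2:Add2,r3:8,r4:Mul1
  c7: CDB Add2=-6; issue SUB r3<-Add1  regs: r0:Mul2,r1:6,r2:-6,r3:Add1,r4:Mul1
  c8: CDB Mul2=12  regs: r0:12,r1:6,r2:-6,r3:Add1,r4:Mul1
  c9: CDB Add1=-2  regs: r0:12,r1:6,r2:-6,r3:-2,r4:Mul1
  c10: -  regs: r0:12,r1:6,r2:-6,r3:-2,r4:Mul1
  c11: -  regs: r0:12,r1:6,r2:-6,r3:-2,r4:Mul1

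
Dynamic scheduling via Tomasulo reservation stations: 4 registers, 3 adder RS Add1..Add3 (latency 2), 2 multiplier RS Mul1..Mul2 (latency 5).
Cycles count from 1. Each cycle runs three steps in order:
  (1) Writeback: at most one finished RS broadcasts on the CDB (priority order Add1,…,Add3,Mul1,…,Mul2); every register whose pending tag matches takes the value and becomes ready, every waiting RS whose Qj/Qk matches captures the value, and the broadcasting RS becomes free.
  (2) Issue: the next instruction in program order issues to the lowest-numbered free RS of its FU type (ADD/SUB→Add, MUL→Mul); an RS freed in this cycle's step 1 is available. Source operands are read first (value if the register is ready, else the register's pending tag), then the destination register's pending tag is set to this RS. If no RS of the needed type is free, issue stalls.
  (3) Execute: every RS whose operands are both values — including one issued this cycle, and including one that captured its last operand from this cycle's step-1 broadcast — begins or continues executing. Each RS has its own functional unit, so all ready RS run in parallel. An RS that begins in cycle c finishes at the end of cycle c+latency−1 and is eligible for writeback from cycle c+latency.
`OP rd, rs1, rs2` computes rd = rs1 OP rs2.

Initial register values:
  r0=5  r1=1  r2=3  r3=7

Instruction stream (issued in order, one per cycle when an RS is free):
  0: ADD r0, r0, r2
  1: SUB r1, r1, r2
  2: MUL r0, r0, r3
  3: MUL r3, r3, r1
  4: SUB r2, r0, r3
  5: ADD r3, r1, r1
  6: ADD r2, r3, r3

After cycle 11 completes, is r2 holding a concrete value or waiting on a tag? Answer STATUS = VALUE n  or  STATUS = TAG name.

STATUS = VALUE -8

  c1: issue ADD r0<-Add1  regs: r0:Add1,r1:1,r2:3,r3:7
  c2: issue SUB r1<-Add2  regs: r0:Add1,r1:Add2,r2:3,r3:7
  c3: CDB Add1=8; issue MUL r0<-Mul1  regs: r0:Mul1,r1:Add2,r2:3,r3:7
  c4: CDB Add2=-2; issue MUL r3<-Mul2  regs: r0:Mul1,r1:-2,r2:3,r3:Mul2
  c5: issue SUB r2<-Add1  regs: r0:Mul1,r1:-2,r2:Add1,r3:Mul2
  c6: issue ADD r3<-Add2  regs: r0:Mul1,r1:-2,r2:Add1,r3:Add2
  c7: issue ADD r2<-Add3  regs: r0:Mul1,r1:-2,r2:Add3,r3:Add2
  c8: CDB Add2=-4  regs: r0:Mul1,r1:-2,r2:Add3,r3:-4
  c9: CDB Mul1=56  regs: r0:56,r1:-2,r2:Add3,r3:-4
  c10: CDB Add3=-8  regs: r0:56,r1:-2,r2:-8,r3:-4
  c11: CDB Mul2=-14  regs: r0:56,r1:-2,r2:-8,r3:-4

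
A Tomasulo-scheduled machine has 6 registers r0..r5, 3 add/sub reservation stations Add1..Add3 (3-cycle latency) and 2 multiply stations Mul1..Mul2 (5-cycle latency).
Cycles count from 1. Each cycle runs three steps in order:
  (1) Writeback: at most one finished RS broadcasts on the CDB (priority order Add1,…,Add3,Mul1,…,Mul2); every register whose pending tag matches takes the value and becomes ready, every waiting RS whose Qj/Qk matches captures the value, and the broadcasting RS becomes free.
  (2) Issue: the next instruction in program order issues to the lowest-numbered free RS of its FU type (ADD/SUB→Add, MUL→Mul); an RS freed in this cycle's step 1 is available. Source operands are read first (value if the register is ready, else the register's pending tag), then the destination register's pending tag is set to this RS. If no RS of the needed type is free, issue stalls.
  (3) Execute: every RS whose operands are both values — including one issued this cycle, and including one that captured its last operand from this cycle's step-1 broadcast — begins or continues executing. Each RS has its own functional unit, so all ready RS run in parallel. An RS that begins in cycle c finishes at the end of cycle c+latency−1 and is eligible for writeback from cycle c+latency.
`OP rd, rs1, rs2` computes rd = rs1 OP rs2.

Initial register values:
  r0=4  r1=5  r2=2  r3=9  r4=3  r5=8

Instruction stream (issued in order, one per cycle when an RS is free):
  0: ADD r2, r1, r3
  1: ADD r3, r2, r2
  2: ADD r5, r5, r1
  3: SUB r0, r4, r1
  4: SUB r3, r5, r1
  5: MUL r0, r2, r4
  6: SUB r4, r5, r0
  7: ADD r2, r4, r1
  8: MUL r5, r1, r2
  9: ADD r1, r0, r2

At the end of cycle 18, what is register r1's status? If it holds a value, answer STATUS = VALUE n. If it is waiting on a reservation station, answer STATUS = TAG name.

STATUS = TAG Add3

cycle 1: issue ADD r2<-Add1 // r0:4,r1:5,r2:Add1,r3:9,r4:3,r5:8
cycle 2: issue ADD r3<-Add2 // r0:4,r1:5,r2:Add1,r3:Add2,r4:3,r5:8
cycle 3: issue ADD r5<-Add3 // r0:4,r1:5,r2:Add1,r3:Add2,r4:3,r5:Add3
cycle 4: CDB Add1=14; issue SUB r0<-Add1 // r0:Add1,r1:5,r2:14,r3:Add2,r4:3,r5:Add3
cycle 5: stall // r0:Add1,r1:5,r2:14,r3:Add2,r4:3,r5:Add3
cycle 6: CDB Add3=13; issue SUB r3<-Add3 // r0:Add1,r1:5,r2:14,r3:Add3,r4:3,r5:13
cycle 7: CDB Add1=-2; issue MUL r0<-Mul1 // r0:Mul1,r1:5,r2:14,r3:Add3,r4:3,r5:13
cycle 8: CDB Add2=28; issue SUB r4<-Add1 // r0:Mul1,r1:5,r2:14,r3:Add3,r4:Add1,r5:13
cycle 9: CDB Add3=8; issue ADD r2<-Add2 // r0:Mul1,r1:5,r2:Add2,r3:8,r4:Add1,r5:13
cycle 10: issue MUL r5<-Mul2 // r0:Mul1,r1:5,r2:Add2,r3:8,r4:Add1,r5:Mul2
cycle 11: issue ADD r1<-Add3 // r0:Mul1,r1:Add3,r2:Add2,r3:8,r4:Add1,r5:Mul2
cycle 12: CDB Mul1=42 // r0:42,r1:Add3,r2:Add2,r3:8,r4:Add1,r5:Mul2
cycle 13: - // r0:42,r1:Add3,r2:Add2,r3:8,r4:Add1,r5:Mul2
cycle 14: - // r0:42,r1:Add3,r2:Add2,r3:8,r4:Add1,r5:Mul2
cycle 15: CDB Add1=-29 // r0:42,r1:Add3,r2:Add2,r3:8,r4:-29,r5:Mul2
cycle 16: - // r0:42,r1:Add3,r2:Add2,r3:8,r4:-29,r5:Mul2
cycle 17: - // r0:42,r1:Add3,r2:Add2,r3:8,r4:-29,r5:Mul2
cycle 18: CDB Add2=-24 // r0:42,r1:Add3,r2:-24,r3:8,r4:-29,r5:Mul2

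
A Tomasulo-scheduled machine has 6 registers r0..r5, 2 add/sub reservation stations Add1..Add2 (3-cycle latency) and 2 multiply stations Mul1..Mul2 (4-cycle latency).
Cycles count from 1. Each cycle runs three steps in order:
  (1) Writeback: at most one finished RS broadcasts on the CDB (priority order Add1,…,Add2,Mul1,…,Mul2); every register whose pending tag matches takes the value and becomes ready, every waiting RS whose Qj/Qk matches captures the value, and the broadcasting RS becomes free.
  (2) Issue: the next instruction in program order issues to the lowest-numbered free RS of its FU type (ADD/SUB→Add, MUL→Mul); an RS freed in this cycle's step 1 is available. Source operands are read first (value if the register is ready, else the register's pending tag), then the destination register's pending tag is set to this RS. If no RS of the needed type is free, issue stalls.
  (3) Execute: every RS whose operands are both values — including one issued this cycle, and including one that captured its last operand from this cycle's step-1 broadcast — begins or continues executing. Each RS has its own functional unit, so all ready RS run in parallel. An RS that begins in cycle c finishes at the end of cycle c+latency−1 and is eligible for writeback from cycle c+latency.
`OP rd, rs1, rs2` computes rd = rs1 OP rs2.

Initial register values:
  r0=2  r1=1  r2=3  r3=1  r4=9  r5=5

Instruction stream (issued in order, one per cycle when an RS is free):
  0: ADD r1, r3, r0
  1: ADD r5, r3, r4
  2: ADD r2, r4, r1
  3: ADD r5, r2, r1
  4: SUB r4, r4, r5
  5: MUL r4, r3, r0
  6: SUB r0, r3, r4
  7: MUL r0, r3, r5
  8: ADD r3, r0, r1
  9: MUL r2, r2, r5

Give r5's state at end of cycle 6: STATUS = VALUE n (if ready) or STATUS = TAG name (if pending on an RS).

c1: issue ADD r1<-Add1 | r0:2,r1:Add1,r2:3,r3:1,r4:9,r5:5
c2: issue ADD r5<-Add2 | r0:2,r1:Add1,r2:3,r3:1,r4:9,r5:Add2
c3: stall | r0:2,r1:Add1,r2:3,r3:1,r4:9,r5:Add2
c4: CDB Add1=3; issue ADD r2<-Add1 | r0:2,r1:3,r2:Add1,r3:1,r4:9,r5:Add2
c5: CDB Add2=10; issue ADD r5<-Add2 | r0:2,r1:3,r2:Add1,r3:1,r4:9,r5:Add2
c6: stall | r0:2,r1:3,r2:Add1,r3:1,r4:9,r5:Add2

STATUS = TAG Add2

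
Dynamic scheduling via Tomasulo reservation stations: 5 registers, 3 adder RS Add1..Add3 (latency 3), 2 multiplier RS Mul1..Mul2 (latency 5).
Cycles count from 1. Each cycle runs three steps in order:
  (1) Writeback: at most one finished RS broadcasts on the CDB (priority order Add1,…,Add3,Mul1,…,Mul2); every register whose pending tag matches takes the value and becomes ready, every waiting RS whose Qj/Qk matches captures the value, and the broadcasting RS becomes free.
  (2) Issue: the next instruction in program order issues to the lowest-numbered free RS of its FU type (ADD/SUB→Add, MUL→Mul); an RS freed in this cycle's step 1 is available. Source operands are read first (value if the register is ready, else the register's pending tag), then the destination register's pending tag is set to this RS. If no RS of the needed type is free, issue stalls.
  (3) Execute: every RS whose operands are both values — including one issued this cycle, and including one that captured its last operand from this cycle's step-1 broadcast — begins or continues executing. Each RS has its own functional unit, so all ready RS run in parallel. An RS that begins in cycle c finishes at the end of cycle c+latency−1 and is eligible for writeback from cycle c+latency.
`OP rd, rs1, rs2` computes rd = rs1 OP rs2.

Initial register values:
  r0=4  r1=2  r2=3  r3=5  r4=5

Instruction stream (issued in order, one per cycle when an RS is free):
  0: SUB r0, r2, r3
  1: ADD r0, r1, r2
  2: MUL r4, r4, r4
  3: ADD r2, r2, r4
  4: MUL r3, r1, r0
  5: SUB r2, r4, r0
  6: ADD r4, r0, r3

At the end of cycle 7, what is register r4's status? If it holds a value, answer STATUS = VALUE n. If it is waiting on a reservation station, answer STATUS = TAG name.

STATUS = TAG Add3

c1: issue SUB r0<-Add1 | r0:Add1,r1:2,r2:3,r3:5,r4:5
c2: issue ADD r0<-Add2 | r0:Add2,r1:2,r2:3,r3:5,r4:5
c3: issue MUL r4<-Mul1 | r0:Add2,r1:2,r2:3,r3:5,r4:Mul1
c4: CDB Add1=-2; issue ADD r2<-Add1 | r0:Add2,r1:2,r2:Add1,r3:5,r4:Mul1
c5: CDB Add2=5; issue MUL r3<-Mul2 | r0:5,r1:2,r2:Add1,r3:Mul2,r4:Mul1
c6: issue SUB r2<-Add2 | r0:5,r1:2,r2:Add2,r3:Mul2,r4:Mul1
c7: issue ADD r4<-Add3 | r0:5,r1:2,r2:Add2,r3:Mul2,r4:Add3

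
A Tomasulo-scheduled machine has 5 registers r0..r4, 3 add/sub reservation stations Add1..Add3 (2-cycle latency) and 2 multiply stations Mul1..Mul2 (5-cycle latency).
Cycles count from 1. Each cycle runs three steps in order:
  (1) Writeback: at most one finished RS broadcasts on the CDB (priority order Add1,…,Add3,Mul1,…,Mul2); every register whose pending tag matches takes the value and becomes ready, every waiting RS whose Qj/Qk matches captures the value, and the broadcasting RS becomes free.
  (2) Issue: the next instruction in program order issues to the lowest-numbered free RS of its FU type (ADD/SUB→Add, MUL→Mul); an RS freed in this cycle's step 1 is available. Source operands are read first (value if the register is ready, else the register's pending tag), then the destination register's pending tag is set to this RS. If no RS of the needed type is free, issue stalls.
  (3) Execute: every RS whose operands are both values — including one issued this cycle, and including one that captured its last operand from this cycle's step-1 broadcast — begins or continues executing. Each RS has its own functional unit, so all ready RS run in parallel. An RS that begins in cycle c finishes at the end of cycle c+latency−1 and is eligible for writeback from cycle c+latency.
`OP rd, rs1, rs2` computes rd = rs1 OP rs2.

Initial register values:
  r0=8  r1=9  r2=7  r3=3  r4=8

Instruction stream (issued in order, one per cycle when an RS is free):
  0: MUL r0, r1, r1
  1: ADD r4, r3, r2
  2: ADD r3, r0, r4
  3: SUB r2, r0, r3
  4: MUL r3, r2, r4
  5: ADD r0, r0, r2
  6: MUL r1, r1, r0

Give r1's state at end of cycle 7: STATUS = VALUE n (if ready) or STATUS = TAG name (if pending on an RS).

cycle 1: issue MUL r0<-Mul1 // r0:Mul1,r1:9,r2:7,r3:3,r4:8
cycle 2: issue ADD r4<-Add1 // r0:Mul1,r1:9,r2:7,r3:3,r4:Add1
cycle 3: issue ADD r3<-Add2 // r0:Mul1,r1:9,r2:7,r3:Add2,r4:Add1
cycle 4: CDB Add1=10; issue SUB r2<-Add1 // r0:Mul1,r1:9,r2:Add1,r3:Add2,r4:10
cycle 5: issue MUL r3<-Mul2 // r0:Mul1,r1:9,r2:Add1,r3:Mul2,r4:10
cycle 6: CDB Mul1=81; issue ADD r0<-Add3 // r0:Add3,r1:9,r2:Add1,r3:Mul2,r4:10
cycle 7: issue MUL r1<-Mul1 // r0:Add3,r1:Mul1,r2:Add1,r3:Mul2,r4:10

STATUS = TAG Mul1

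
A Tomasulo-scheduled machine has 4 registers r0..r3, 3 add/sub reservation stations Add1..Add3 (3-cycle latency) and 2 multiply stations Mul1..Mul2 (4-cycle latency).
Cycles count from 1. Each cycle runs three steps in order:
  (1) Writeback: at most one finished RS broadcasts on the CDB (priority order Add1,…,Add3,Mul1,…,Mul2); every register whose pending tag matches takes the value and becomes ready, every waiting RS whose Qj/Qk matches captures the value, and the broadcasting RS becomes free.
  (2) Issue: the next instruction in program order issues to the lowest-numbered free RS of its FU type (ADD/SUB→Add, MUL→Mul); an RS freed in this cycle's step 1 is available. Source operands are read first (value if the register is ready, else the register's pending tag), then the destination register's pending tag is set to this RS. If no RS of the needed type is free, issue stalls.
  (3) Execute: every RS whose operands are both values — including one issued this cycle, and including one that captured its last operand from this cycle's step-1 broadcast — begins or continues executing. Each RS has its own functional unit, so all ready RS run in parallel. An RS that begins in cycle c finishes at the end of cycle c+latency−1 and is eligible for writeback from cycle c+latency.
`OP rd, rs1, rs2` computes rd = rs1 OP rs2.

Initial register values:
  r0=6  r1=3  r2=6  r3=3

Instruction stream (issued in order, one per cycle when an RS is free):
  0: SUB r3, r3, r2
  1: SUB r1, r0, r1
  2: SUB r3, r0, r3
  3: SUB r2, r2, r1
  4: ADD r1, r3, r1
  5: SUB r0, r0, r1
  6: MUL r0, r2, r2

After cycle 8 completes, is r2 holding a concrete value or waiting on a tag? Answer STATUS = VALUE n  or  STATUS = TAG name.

STATUS = VALUE 3

  c1: issue SUB r3<-Add1  regs: r0:6,r1:3,r2:6,r3:Add1
  c2: issue SUB r1<-Add2  regs: r0:6,r1:Add2,r2:6,r3:Add1
  c3: issue SUB r3<-Add3  regs: r0:6,r1:Add2,r2:6,r3:Add3
  c4: CDB Add1=-3; issue SUB r2<-Add1  regs: r0:6,r1:Add2,r2:Add1,r3:Add3
  c5: CDB Add2=3; issue ADD r1<-Add2  regs: r0:6,r1:Add2,r2:Add1,r3:Add3
  c6: stall  regs: r0:6,r1:Add2,r2:Add1,r3:Add3
  c7: CDB Add3=9; issue SUB r0<-Add3  regs: r0:Add3,r1:Add2,r2:Add1,r3:9
  c8: CDB Add1=3; issue MUL r0<-Mul1  regs: r0:Mul1,r1:Add2,r2:3,r3:9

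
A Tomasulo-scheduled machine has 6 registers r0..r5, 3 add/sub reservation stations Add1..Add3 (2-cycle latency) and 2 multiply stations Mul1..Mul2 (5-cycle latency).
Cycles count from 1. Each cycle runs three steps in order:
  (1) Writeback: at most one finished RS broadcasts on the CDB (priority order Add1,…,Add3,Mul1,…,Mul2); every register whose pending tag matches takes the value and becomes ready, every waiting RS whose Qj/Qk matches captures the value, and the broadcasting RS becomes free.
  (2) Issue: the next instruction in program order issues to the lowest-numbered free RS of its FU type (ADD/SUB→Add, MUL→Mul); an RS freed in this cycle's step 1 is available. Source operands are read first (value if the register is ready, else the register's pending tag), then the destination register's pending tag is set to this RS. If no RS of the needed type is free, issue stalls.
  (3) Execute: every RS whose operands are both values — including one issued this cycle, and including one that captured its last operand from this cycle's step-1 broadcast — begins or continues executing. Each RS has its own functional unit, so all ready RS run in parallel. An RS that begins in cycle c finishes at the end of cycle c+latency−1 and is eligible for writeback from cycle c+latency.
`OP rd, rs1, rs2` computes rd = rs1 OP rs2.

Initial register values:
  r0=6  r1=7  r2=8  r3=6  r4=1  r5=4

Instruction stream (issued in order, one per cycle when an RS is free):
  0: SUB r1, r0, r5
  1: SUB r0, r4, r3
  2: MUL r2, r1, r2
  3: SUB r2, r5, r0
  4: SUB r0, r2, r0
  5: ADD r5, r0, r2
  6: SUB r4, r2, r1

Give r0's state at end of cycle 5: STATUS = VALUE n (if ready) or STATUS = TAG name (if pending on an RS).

STATUS = TAG Add2

c1: issue SUB r1<-Add1 | r0:6,r1:Add1,r2:8,r3:6,r4:1,r5:4
c2: issue SUB r0<-Add2 | r0:Add2,r1:Add1,r2:8,r3:6,r4:1,r5:4
c3: CDB Add1=2; issue MUL r2<-Mul1 | r0:Add2,r1:2,r2:Mul1,r3:6,r4:1,r5:4
c4: CDB Add2=-5; issue SUB r2<-Add1 | r0:-5,r1:2,r2:Add1,r3:6,r4:1,r5:4
c5: issue SUB r0<-Add2 | r0:Add2,r1:2,r2:Add1,r3:6,r4:1,r5:4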